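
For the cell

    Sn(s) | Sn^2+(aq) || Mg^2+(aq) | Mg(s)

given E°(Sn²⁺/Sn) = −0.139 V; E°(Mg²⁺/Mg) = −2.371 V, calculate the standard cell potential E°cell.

By convention the left-hand electrode in cell notation is the anode (oxidation) and the right-hand electrode is the cathode (reduction).
E°cell = E°(right) − E°(left) = −2.371 − (−0.139) = −2.232 V.
The negative sign shows that, as written, the cell would require an external voltage to drive the reaction.

−2.232 V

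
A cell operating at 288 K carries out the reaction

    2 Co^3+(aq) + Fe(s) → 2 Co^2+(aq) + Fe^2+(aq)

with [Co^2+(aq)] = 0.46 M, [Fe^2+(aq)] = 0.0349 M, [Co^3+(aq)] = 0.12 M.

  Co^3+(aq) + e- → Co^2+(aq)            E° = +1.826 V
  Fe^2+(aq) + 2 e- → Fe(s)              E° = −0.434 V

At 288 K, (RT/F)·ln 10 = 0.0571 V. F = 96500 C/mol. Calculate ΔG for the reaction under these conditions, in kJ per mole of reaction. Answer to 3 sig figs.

−438 kJ/mol

E°cell = +1.826 − (−0.434) = +2.260 V; the balanced reaction transfers n = 2 electrons.
The reaction quotient is ([Co^2+(aq)]^2·[Fe^2+(aq)]) / [Co^3+(aq)]^2 = 0.513; by Nernst, E = +2.260 − (0.0571/2)(−0.290) = +2.2683 V.
Then ΔG = −nFE = −2 × 96500 × +2.2683 J/mol = −438 kJ/mol.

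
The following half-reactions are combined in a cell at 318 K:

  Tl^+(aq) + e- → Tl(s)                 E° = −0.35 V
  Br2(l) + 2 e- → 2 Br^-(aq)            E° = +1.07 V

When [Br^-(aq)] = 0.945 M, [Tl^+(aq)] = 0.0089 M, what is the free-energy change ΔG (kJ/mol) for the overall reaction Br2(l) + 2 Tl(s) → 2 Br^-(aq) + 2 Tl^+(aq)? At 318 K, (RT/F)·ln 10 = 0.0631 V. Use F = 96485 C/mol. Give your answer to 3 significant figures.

The standard cell potential is +1.07 − (−0.35) = +1.42 V, with n = 2 electrons in the balanced equation.
The reaction quotient is [Br^-(aq)]^2·[Tl^+(aq)]^2 = 7.07×10^−5; by Nernst, E = +1.42 − (0.0631/2)(−4.150) = +1.5509 V.
Then ΔG = −nFE = −2 × 96485 × +1.5509 J/mol = −299 kJ/mol.

−299 kJ/mol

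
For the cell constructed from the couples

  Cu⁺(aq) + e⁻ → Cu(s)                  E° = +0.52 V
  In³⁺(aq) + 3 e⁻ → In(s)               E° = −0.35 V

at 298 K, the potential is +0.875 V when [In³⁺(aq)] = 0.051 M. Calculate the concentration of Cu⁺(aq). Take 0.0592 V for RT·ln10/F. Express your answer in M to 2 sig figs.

0.45 M

The Cu⁺/Cu couple has the larger reduction potential, so it is the cathode: E°cell = +0.52 − (−0.35) = +0.87 V and n = 3.
Rearranging E = E° − (0.0592/n)·log Q gives log Q = 3(+0.87 − (+0.875))/0.0592 = −0.253.
Balancing electrons gives 3 Cu⁺(aq) + In(s) → 3 Cu(s) + In³⁺(aq); thus Q = [In³⁺(aq)] / [Cu⁺(aq)]^3.
Substituting the known concentrations and solving, log [Cu⁺(aq)] = −0.346 and [Cu⁺(aq)] = 0.45 M.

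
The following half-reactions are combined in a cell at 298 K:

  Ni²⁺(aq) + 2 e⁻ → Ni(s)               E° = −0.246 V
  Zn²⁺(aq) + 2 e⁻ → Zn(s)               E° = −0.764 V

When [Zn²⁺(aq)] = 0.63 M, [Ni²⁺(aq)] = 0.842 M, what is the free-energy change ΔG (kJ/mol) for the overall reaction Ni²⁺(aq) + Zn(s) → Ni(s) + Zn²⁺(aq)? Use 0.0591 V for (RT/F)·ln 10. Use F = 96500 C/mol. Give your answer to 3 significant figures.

−101 kJ/mol

The standard cell potential is −0.246 − (−0.764) = +0.518 V, with n = 2 electrons in the balanced equation.
Here Q = [Zn²⁺(aq)] / [Ni²⁺(aq)] = 0.748 (log Q = −0.126), giving E = +0.518 − (0.0591/2)·(−0.126) = +0.5217 V.
ΔG = −nFE = −(2)(96500)(+0.5217) J/mol = −101 kJ/mol.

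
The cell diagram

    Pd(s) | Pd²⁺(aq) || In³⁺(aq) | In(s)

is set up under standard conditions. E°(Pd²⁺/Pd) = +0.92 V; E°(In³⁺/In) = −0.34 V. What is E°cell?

−1.26 V

By convention the left-hand electrode in cell notation is the anode (oxidation) and the right-hand electrode is the cathode (reduction).
E°cell = E°(right) − E°(left) = −0.34 − (+0.92) = −1.26 V.
The negative sign shows that, as written, the cell would require an external voltage to drive the reaction.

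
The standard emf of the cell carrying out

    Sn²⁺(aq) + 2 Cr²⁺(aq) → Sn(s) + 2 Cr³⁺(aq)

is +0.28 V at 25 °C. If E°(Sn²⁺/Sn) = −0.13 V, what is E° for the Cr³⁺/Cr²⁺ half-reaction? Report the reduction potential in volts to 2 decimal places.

−0.41 V

In the reaction as written the Sn²⁺/Sn couple is reduced (cathode) and Cr³⁺/Cr²⁺ is oxidized (anode), so E°cell = E°(Sn²⁺/Sn) − E°(Cr³⁺/Cr²⁺).
E°(Cr³⁺/Cr²⁺) = E°(cathode) − E°cell = −0.13 − (+0.28) = −0.41 V.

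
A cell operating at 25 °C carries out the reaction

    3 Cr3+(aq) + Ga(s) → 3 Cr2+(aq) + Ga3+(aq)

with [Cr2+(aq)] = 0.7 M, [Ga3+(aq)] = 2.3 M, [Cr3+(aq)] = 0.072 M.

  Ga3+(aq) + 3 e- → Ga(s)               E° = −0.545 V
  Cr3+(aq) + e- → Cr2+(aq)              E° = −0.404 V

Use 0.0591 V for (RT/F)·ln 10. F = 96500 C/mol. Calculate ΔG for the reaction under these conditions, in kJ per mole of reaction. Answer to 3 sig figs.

With Cr³⁺/Cr²⁺ reduced at the cathode, E°cell = −0.404 − (−0.545) = +0.141 V and n = 3.
Q = ([Cr2+(aq)]^3·[Ga3+(aq)]) / [Cr3+(aq)]^3 = 2.11×10^3, so log Q = 3.325 and E = +0.141 − (0.0591/3)(3.325) = +0.0755 V.
Then ΔG = −nFE = −3 × 96500 × +0.0755 J/mol = −21.9 kJ/mol.

−21.9 kJ/mol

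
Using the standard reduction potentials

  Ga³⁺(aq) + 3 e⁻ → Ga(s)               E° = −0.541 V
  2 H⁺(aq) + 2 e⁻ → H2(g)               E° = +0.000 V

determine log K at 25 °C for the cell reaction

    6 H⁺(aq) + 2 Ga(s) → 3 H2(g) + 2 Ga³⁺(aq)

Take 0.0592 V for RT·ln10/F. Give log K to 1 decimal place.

The 2H⁺/H₂ couple is reduced (cathode); E°cell = +0.000 − (−0.541) = +0.541 V with n = 6.
At equilibrium E = 0, so log K = nE°cell / 0.0592 = (6)(+0.541) / 0.0592 = 54.8.

log K = 54.8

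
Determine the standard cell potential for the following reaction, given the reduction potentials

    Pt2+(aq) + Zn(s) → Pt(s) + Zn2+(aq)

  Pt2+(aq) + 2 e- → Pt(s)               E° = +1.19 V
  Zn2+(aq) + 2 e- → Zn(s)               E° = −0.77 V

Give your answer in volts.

+1.96 V

In the reaction as written, Pt2+(aq) is reduced (cathode) and Zn2+(aq) is produced by oxidation at the anode.
E°cell = E°(cathode) − E°(anode) = +1.19 − (−0.77) = +1.96 V.
The positive value indicates the reaction is spontaneous as written.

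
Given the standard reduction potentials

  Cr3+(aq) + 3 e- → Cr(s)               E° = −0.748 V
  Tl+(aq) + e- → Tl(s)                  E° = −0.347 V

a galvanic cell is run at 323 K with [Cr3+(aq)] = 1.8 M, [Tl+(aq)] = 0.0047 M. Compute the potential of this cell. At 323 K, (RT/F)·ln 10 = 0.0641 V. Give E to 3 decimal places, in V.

Tl⁺/Tl is reduced (cathode, E° = −0.347 V) and Cr³⁺/Cr is oxidized (anode).
The standard potential is −0.347 − (−0.748) = +0.401 V and the balanced reaction transfers n = 3 electrons.
Balancing gives 3 Tl+(aq) + Cr(s) → 3 Tl(s) + Cr3+(aq); hence Q = [Cr3+(aq)] / [Tl+(aq)]^3 = 1.73×10^7 (log Q = 7.239).
Applying E = E° − (RT ln10/nF)·log Q gives +0.401 − (0.0641/3)(7.239) = +0.246 V.

+0.246 V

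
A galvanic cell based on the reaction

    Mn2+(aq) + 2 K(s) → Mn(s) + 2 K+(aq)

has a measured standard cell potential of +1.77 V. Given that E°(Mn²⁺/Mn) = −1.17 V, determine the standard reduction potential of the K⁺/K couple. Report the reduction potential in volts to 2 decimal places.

−2.94 V

In the reaction as written the Mn²⁺/Mn couple is reduced (cathode) and K⁺/K is oxidized (anode), so E°cell = E°(Mn²⁺/Mn) − E°(K⁺/K).
E°(K⁺/K) = E°(cathode) − E°cell = −1.17 − (+1.77) = −2.94 V.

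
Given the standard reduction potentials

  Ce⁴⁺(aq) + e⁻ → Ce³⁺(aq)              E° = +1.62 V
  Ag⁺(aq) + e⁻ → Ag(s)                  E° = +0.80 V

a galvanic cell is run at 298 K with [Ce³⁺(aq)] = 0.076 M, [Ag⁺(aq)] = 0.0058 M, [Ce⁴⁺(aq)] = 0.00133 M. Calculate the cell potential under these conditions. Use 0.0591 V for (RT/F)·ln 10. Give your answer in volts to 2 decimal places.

The Ce⁴⁺/Ce³⁺ couple has the more positive E°, so it is the cathode; Ag⁺/Ag is the anode.
The standard potential is +1.62 − (+0.80) = +0.82 V and the balanced reaction transfers n = 1 electron.
The balanced reaction is Ce⁴⁺(aq) + Ag(s) → Ce³⁺(aq) + Ag⁺(aq), so Q = ([Ce³⁺(aq)]·[Ag⁺(aq)]) / [Ce⁴⁺(aq)] = 0.331 and log Q = −0.480.
By the Nernst equation, E = +0.82 − (0.0591/1)·(−0.480) = +0.85 V.

+0.85 V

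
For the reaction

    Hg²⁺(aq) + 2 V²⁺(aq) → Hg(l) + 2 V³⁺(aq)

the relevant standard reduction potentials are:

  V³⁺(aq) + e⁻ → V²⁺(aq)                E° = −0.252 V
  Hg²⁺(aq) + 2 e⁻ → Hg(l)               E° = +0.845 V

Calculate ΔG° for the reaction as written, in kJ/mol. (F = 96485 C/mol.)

In the reaction as written Hg²⁺(aq) is reduced, so the Hg²⁺/Hg couple is the cathode and V³⁺/V²⁺ is the anode.
E°cell = +0.845 − (−0.252) = +1.097 V; balancing electrons gives n = 2.
ΔG° = −nFE°cell = −(2)(96485)(+1.097) J/mol = −212 kJ/mol.

−212 kJ/mol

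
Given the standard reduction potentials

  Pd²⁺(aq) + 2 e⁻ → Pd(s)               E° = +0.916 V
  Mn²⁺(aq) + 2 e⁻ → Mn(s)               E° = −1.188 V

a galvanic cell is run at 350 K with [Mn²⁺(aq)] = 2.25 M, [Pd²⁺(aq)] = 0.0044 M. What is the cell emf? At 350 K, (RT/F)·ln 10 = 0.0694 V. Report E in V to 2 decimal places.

+2.01 V

The Pd²⁺/Pd couple has the more positive E°, so it is the cathode; Mn²⁺/Mn is the anode.
The standard potential is +0.916 − (−1.188) = +2.104 V and the balanced reaction transfers n = 2 electrons.
Balancing gives Pd²⁺(aq) + Mn(s) → Pd(s) + Mn²⁺(aq); hence Q = [Mn²⁺(aq)] / [Pd²⁺(aq)] = 511 (log Q = 2.709).
Applying E = E° − (RT ln10/nF)·log Q gives +2.104 − (0.0694/2)(2.709) = +2.01 V.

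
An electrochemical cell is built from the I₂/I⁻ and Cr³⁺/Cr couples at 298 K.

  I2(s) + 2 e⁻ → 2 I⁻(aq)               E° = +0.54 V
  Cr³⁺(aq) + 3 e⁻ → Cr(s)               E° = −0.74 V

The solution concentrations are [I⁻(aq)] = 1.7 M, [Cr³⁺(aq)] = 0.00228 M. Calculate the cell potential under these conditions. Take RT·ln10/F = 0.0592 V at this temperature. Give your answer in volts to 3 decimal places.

+1.318 V

The I₂/I⁻ couple has the more positive E°, so it is the cathode; Cr³⁺/Cr is the anode.
E°cell = +0.54 − (−0.74) = +1.28 V, with n = 6 electrons transferred.
Balancing gives 3 I2(s) + 2 Cr(s) → 6 I⁻(aq) + 2 Cr³⁺(aq); hence Q = [I⁻(aq)]^6·[Cr³⁺(aq)]^2 = 0.000125 (log Q = −3.901).
Applying E = E° − (RT ln10/nF)·log Q gives +1.28 − (0.0592/6)(−3.901) = +1.318 V.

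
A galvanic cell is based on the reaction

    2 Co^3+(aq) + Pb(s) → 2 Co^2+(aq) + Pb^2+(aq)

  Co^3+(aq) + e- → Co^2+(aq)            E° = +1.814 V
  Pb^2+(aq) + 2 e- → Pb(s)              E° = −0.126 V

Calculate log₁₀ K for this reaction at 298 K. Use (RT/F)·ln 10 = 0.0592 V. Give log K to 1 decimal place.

The Co³⁺/Co²⁺ couple is reduced (cathode); E°cell = +1.814 − (−0.126) = +1.940 V with n = 2.
At equilibrium E = 0, so log K = nE°cell / 0.0592 = (2)(+1.940) / 0.0592 = 65.5.

log K = 65.5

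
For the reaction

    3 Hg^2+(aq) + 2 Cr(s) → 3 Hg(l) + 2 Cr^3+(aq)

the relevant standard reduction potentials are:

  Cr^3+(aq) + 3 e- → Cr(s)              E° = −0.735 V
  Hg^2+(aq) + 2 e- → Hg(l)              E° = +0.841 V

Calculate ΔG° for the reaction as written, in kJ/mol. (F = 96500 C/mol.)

−913 kJ/mol

In the reaction as written Hg^2+(aq) is reduced, so the Hg²⁺/Hg couple is the cathode and Cr³⁺/Cr is the anode.
E°cell = +0.841 − (−0.735) = +1.576 V; balancing electrons gives n = 6.
ΔG° = −nFE°cell = −(6)(96500)(+1.576) J/mol = −913 kJ/mol.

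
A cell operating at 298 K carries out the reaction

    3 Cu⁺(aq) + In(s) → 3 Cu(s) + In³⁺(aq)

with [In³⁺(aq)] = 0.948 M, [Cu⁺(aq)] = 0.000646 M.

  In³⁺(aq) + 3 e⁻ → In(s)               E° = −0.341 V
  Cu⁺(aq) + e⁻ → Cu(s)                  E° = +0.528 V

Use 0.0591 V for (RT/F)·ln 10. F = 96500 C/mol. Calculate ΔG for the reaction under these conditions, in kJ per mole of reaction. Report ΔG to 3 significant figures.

−197 kJ/mol

The standard cell potential is +0.528 − (−0.341) = +0.869 V, with n = 3 electrons in the balanced equation.
Here Q = [In³⁺(aq)] / [Cu⁺(aq)]^3 = 3.52×10^9 (log Q = 9.546), giving E = +0.869 − (0.0591/3)·(9.546) = +0.6809 V.
ΔG = −nFE = −(3)(96500)(+0.6809) J/mol = −197 kJ/mol.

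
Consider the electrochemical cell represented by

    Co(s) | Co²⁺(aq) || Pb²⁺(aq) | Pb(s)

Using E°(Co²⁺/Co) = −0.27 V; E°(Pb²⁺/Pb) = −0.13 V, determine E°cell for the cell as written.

+0.14 V

By convention the left-hand electrode in cell notation is the anode (oxidation) and the right-hand electrode is the cathode (reduction).
E°cell = E°(right) − E°(left) = −0.13 − (−0.27) = +0.14 V.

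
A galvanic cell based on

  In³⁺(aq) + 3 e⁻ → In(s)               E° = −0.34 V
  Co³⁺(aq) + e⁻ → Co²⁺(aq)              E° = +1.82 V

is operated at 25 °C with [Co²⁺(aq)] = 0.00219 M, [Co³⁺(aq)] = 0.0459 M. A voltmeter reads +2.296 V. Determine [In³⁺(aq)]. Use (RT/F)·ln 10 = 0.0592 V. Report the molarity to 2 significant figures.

Co³⁺/Co²⁺ is the cathode (higher E°); E°cell = +1.82 − (−0.34) = +2.16 V with n = 3.
Since E = E° − (0.0592/n)·log Q, log Q = n(E° − E)/0.0592 = −6.892.
Balancing electrons gives 3 Co³⁺(aq) + In(s) → 3 Co²⁺(aq) + In³⁺(aq); thus Q = ([Co²⁺(aq)]^3·[In³⁺(aq)]) / [Co³⁺(aq)]^3.
Substituting the known concentrations and solving, log [In³⁺(aq)] = −2.928 and [In³⁺(aq)] = 0.0012 M.

0.0012 M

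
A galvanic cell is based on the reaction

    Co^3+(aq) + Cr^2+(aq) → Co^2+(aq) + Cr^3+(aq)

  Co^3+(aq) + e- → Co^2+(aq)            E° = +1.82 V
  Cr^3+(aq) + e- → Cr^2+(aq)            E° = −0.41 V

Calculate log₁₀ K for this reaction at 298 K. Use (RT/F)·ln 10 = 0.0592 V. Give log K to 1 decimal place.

The Co³⁺/Co²⁺ couple is reduced (cathode); E°cell = +1.82 − (−0.41) = +2.23 V with n = 1.
At equilibrium E = 0, so log K = nE°cell / 0.0592 = (1)(+2.23) / 0.0592 = 37.7.

log K = 37.7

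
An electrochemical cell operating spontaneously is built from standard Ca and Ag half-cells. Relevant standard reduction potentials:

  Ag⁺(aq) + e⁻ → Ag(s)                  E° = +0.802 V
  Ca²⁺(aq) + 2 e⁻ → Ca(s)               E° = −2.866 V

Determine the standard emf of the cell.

Of the two couples in this cell, the one with the more positive reduction potential is reduced at the cathode: here that is Ag⁺/Ag (+0.802 V); Ca²⁺/Ca (−2.866 V) is the anode.
E°cell = E°(cathode) − E°(anode) = +0.802 − (−2.866) = +3.668 V.

+3.668 V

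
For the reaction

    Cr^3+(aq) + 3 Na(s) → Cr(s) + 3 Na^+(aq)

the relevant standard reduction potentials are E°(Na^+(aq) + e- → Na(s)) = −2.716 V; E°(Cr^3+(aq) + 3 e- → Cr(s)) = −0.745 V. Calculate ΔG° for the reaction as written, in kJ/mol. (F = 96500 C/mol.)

−571 kJ/mol

In the reaction as written Cr^3+(aq) is reduced, so the Cr³⁺/Cr couple is the cathode and Na⁺/Na is the anode.
E°cell = −0.745 − (−2.716) = +1.971 V; balancing electrons gives n = 3.
ΔG° = −nFE°cell = −(3)(96500)(+1.971) J/mol = −571 kJ/mol.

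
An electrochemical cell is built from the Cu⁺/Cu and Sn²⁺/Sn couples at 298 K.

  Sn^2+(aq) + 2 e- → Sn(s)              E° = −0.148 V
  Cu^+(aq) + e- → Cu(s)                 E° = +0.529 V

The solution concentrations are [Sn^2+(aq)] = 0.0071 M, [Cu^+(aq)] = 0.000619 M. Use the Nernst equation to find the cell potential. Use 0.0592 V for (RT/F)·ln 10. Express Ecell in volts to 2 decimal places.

Since E°(Cu⁺/Cu) > E°(Sn²⁺/Sn), Cu⁺/Cu serves as the cathode.
The standard potential is +0.529 − (−0.148) = +0.677 V and the balanced reaction transfers n = 2 electrons.
For the overall reaction 2 Cu^+(aq) + Sn(s) → 2 Cu(s) + Sn^2+(aq), Q = [Sn^2+(aq)] / [Cu^+(aq)]^2 = 1.85×10^4, giving log Q = 4.268.
Applying E = E° − (RT ln10/nF)·log Q gives +0.677 − (0.0592/2)(4.268) = +0.55 V.

+0.55 V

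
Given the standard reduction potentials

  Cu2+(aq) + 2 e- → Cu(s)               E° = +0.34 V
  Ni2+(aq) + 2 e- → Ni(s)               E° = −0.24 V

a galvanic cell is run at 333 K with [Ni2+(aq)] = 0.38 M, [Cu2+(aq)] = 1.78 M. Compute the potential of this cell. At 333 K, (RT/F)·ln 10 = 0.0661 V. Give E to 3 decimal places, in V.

Cu²⁺/Cu is reduced (cathode, E° = +0.34 V) and Ni²⁺/Ni is oxidized (anode).
E°cell = E°cat − E°an = +0.34 − (−0.24) = +0.58 V; n = 2.
The balanced reaction is Cu2+(aq) + Ni(s) → Cu(s) + Ni2+(aq), so Q = [Ni2+(aq)] / [Cu2+(aq)] = 0.213 and log Q = −0.671.
By the Nernst equation, E = +0.58 − (0.0661/2)·(−0.671) = +0.602 V.

+0.602 V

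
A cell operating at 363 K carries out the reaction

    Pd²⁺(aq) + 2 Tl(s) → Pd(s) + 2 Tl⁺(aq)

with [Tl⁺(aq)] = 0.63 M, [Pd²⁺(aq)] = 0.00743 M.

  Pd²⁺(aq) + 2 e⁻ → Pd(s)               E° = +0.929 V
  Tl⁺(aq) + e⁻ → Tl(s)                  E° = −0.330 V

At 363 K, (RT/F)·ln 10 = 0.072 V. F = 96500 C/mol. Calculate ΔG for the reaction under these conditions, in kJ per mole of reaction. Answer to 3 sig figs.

E°cell = +0.929 − (−0.330) = +1.259 V; the balanced reaction transfers n = 2 electrons.
The reaction quotient is [Tl⁺(aq)]^2 / [Pd²⁺(aq)] = 53.4; by Nernst, E = +1.259 − (0.072/2)(1.728) = +1.1968 V.
Finally ΔG = −nFE = −(2)(96500 C/mol)(+1.1968 V) = −231 kJ/mol.

−231 kJ/mol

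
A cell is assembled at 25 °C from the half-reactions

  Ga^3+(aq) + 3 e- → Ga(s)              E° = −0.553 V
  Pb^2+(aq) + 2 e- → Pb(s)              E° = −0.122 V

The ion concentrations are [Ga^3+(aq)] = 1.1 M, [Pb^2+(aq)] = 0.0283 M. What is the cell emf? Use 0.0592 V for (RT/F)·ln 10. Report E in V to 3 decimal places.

The Pb²⁺/Pb couple has the more positive E°, so it is the cathode; Ga³⁺/Ga is the anode.
E°cell = E°cat − E°an = −0.122 − (−0.553) = +0.431 V; n = 6.
Balancing gives 3 Pb^2+(aq) + 2 Ga(s) → 3 Pb(s) + 2 Ga^3+(aq); hence Q = [Ga^3+(aq)]^2 / [Pb^2+(aq)]^3 = 5.34×10^4 (log Q = 4.727).
By the Nernst equation, E = +0.431 − (0.0592/6)·(4.727) = +0.384 V.

+0.384 V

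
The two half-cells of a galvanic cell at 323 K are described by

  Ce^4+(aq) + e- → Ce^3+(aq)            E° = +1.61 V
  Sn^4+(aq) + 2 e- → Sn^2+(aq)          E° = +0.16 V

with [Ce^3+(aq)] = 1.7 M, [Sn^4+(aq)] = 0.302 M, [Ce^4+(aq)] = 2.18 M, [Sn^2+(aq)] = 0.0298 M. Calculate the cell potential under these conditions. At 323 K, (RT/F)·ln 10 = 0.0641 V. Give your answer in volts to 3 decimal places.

+1.425 V

The Ce⁴⁺/Ce³⁺ couple has the more positive E°, so it is the cathode; Sn⁴⁺/Sn²⁺ is the anode.
E°cell = +1.61 − (+0.16) = +1.45 V, with n = 2 electrons transferred.
For the overall reaction 2 Ce^4+(aq) + Sn^2+(aq) → 2 Ce^3+(aq) + Sn^4+(aq), Q = ([Ce^3+(aq)]^2·[Sn^4+(aq)]) / ([Ce^4+(aq)]^2·[Sn^2+(aq)]) = 6.16, giving log Q = 0.790.
Applying E = E° − (RT ln10/nF)·log Q gives +1.45 − (0.0641/2)(0.790) = +1.425 V.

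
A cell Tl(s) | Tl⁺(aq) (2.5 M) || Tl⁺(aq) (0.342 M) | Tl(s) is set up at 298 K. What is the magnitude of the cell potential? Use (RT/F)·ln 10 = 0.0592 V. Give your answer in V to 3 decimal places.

For a concentration cell E°cell = 0, since both electrodes use the same couple.
The compartment with the higher Tl⁺(aq) concentration (2.5 M) acts as the cathode; ions are reduced there and produced at the dilute (0.342 M) anode.
With n = 1, Ecell = −(0.0592/1)·log([dilute]/[conc]) = −(0.0592/1)·log(0.342/2.5) = +0.051 V.

0.051 V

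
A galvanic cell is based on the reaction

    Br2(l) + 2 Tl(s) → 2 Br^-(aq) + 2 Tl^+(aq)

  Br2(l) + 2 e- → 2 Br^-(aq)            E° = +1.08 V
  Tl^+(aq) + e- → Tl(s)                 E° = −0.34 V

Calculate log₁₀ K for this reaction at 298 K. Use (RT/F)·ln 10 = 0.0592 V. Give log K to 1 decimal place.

log K = 48.0

The Br₂/Br⁻ couple is reduced (cathode); E°cell = +1.08 − (−0.34) = +1.42 V with n = 2.
At equilibrium E = 0, so log K = nE°cell / 0.0592 = (2)(+1.42) / 0.0592 = 48.0.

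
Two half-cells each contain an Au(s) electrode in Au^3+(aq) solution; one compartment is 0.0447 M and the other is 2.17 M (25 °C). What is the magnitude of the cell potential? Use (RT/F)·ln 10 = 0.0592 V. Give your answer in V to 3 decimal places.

For a concentration cell E°cell = 0, since both electrodes use the same couple.
The compartment with the higher Au^3+(aq) concentration (2.17 M) acts as the cathode; ions are reduced there and produced at the dilute (0.0447 M) anode.
With n = 3, Ecell = −(0.0592/3)·log([dilute]/[conc]) = −(0.0592/3)·log(0.0447/2.17) = +0.033 V.

0.033 V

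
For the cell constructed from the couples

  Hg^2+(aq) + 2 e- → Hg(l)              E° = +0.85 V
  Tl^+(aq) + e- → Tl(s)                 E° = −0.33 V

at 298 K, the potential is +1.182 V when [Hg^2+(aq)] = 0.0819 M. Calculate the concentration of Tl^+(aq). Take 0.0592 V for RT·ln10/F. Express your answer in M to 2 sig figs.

The Hg²⁺/Hg couple has the larger reduction potential, so it is the cathode: E°cell = +0.85 − (−0.33) = +1.18 V and n = 2.
Since E = E° − (0.0592/n)·log Q, log Q = n(E° − E)/0.0592 = −0.068.
Balancing electrons gives Hg^2+(aq) + 2 Tl(s) → Hg(l) + 2 Tl^+(aq); thus Q = [Tl^+(aq)]^2 / [Hg^2+(aq)].
Solving for the unknown gives log [Tl^+(aq)] = −0.577, so [Tl^+(aq)] ≈ 0.26 M.

0.26 M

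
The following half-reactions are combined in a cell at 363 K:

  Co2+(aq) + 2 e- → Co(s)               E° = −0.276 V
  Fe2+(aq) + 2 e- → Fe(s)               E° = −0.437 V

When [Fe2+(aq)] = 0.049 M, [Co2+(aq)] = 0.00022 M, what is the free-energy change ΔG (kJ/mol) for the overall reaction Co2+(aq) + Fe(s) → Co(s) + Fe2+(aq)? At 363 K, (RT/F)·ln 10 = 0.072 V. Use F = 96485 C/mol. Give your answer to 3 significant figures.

The standard cell potential is −0.276 − (−0.437) = +0.161 V, with n = 2 electrons in the balanced equation.
Here Q = [Fe2+(aq)] / [Co2+(aq)] = 223 (log Q = 2.348), giving E = +0.161 − (0.072/2)·(2.348) = +0.0765 V.
ΔG = −nFE = −(2)(96485)(+0.0765) J/mol = −14.8 kJ/mol.

−14.8 kJ/mol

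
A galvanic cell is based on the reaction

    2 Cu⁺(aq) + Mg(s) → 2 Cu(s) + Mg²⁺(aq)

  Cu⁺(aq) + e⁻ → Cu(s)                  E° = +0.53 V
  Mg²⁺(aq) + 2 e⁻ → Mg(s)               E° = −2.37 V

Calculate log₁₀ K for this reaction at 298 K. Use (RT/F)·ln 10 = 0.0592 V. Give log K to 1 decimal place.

The Cu⁺/Cu couple is reduced (cathode); E°cell = +0.53 − (−2.37) = +2.90 V with n = 2.
At equilibrium E = 0, so log K = nE°cell / 0.0592 = (2)(+2.90) / 0.0592 = 98.0.

log K = 98.0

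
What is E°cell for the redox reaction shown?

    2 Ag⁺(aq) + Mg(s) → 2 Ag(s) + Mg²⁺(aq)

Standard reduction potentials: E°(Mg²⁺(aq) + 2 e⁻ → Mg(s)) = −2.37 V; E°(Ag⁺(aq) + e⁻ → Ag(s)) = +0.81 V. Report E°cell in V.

In the reaction as written, Ag⁺(aq) is reduced (cathode) and Mg²⁺(aq) is produced by oxidation at the anode.
E°cell = E°(cathode) − E°(anode) = +0.81 − (−2.37) = +3.18 V.
The positive value indicates the reaction is spontaneous as written.

+3.18 V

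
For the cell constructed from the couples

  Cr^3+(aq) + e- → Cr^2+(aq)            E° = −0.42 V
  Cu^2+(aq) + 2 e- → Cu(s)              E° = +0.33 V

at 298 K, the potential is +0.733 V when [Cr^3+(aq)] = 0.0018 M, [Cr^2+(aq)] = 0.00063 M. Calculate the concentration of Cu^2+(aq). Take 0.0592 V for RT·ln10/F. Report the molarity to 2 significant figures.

The Cu²⁺/Cu couple has the larger reduction potential, so it is the cathode: E°cell = +0.33 − (−0.42) = +0.75 V and n = 2.
From the Nernst equation, log Q = n(E° − E)/0.0592 = 2·(+0.75 − (+0.733))/0.0592 = 0.574.
Balancing electrons gives Cu^2+(aq) + 2 Cr^2+(aq) → Cu(s) + 2 Cr^3+(aq); thus Q = [Cr^3+(aq)]^2 / ([Cu^2+(aq)]·[Cr^2+(aq)]^2).
Isolating [Cu^2+(aq)] in Q = 10^{0.574} yields log [Cu^2+(aq)] = 0.338, i.e. 2.2 M.

2.2 M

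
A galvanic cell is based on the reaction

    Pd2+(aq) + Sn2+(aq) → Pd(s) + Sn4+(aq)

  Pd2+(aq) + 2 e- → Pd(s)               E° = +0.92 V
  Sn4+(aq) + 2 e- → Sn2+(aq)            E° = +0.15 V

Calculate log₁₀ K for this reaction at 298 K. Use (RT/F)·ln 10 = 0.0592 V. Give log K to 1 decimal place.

log K = 26.0

The Pd²⁺/Pd couple is reduced (cathode); E°cell = +0.92 − (+0.15) = +0.77 V with n = 2.
At equilibrium E = 0, so log K = nE°cell / 0.0592 = (2)(+0.77) / 0.0592 = 26.0.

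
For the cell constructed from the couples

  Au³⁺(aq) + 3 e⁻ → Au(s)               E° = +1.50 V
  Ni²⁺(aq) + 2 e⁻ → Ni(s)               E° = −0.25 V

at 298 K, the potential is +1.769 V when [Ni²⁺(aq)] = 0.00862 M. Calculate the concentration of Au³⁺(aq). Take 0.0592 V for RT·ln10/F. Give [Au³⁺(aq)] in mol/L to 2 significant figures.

With Au³⁺/Au at the cathode and Ni²⁺/Ni at the anode, E°cell = +1.50 − (−0.25) = +1.75 V (n = 6).
Since E = E° − (0.0592/n)·log Q, log Q = n(E° − E)/0.0592 = −1.926.
The balanced reaction is 2 Au³⁺(aq) + 3 Ni(s) → 2 Au(s) + 3 Ni²⁺(aq), so Q = [Ni²⁺(aq)]^3 / [Au³⁺(aq)]^2.
Isolating [Au³⁺(aq)] in Q = 10^{−1.926} yields log [Au³⁺(aq)] = −2.134, i.e. 0.0073 M.

0.0073 M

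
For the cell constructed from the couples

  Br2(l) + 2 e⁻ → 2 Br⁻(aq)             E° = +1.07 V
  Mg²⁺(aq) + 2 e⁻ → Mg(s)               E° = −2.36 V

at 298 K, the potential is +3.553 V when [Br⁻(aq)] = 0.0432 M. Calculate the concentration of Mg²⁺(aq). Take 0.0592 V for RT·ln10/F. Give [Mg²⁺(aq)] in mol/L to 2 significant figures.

0.037 M

The Br₂/Br⁻ couple has the larger reduction potential, so it is the cathode: E°cell = +1.07 − (−2.36) = +3.43 V and n = 2.
Rearranging E = E° − (0.0592/n)·log Q gives log Q = 2(+3.43 − (+3.553))/0.0592 = −4.155.
The balanced reaction is Br2(l) + Mg(s) → 2 Br⁻(aq) + Mg²⁺(aq), so Q = [Br⁻(aq)]^2·[Mg²⁺(aq)].
Isolating [Mg²⁺(aq)] in Q = 10^{−4.155} yields log [Mg²⁺(aq)] = −1.426, i.e. 0.037 M.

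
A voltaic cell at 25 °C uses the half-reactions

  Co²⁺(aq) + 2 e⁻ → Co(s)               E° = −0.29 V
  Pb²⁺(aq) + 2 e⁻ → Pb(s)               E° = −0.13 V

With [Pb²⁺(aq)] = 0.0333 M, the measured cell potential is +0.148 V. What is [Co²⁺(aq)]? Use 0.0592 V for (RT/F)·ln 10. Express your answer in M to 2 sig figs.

0.085 M

With Pb²⁺/Pb at the cathode and Co²⁺/Co at the anode, E°cell = −0.13 − (−0.29) = +0.16 V (n = 2).
Since E = E° − (0.0592/n)·log Q, log Q = n(E° − E)/0.0592 = 0.405.
For Pb²⁺(aq) + Co(s) → Pb(s) + Co²⁺(aq), the reaction quotient is Q = [Co²⁺(aq)] / [Pb²⁺(aq)].
Isolating [Co²⁺(aq)] in Q = 10^{0.405} yields log [Co²⁺(aq)] = −1.073, i.e. 0.085 M.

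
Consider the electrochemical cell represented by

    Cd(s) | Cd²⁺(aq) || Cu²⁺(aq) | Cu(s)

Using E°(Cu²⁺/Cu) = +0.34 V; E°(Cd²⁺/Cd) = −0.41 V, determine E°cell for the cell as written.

+0.75 V

By convention the left-hand electrode in cell notation is the anode (oxidation) and the right-hand electrode is the cathode (reduction).
E°cell = E°(right) − E°(left) = +0.34 − (−0.41) = +0.75 V.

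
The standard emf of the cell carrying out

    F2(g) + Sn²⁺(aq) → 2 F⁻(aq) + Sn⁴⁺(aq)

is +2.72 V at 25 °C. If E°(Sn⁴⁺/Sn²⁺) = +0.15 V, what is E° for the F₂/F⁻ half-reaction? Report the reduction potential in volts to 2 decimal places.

In the reaction as written the F₂/F⁻ couple is reduced (cathode) and Sn⁴⁺/Sn²⁺ is oxidized (anode), so E°cell = E°(F₂/F⁻) − E°(Sn⁴⁺/Sn²⁺).
E°(F₂/F⁻) = E°cell + E°(anode) = +2.72 + (+0.15) = +2.87 V.

+2.87 V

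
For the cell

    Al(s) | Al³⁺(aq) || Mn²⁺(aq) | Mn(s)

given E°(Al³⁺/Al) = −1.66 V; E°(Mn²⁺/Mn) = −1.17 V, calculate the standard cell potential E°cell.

+0.49 V

By convention the left-hand electrode in cell notation is the anode (oxidation) and the right-hand electrode is the cathode (reduction).
E°cell = E°(right) − E°(left) = −1.17 − (−1.66) = +0.49 V.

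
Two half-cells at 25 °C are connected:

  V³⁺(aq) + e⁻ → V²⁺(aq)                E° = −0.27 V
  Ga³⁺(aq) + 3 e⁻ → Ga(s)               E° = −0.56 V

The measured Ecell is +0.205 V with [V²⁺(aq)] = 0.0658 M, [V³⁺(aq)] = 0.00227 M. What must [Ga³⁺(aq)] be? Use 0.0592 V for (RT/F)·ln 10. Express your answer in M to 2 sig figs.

The V³⁺/V²⁺ couple has the larger reduction potential, so it is the cathode: E°cell = −0.27 − (−0.56) = +0.29 V and n = 3.
From the Nernst equation, log Q = n(E° − E)/0.0592 = 3·(+0.29 − (+0.205))/0.0592 = 4.307.
Balancing electrons gives 3 V³⁺(aq) + Ga(s) → 3 V²⁺(aq) + Ga³⁺(aq); thus Q = ([V²⁺(aq)]^3·[Ga³⁺(aq)]) / [V³⁺(aq)]^3.
Isolating [Ga³⁺(aq)] in Q = 10^{4.307} yields log [Ga³⁺(aq)] = −0.080, i.e. 0.83 M.

0.83 M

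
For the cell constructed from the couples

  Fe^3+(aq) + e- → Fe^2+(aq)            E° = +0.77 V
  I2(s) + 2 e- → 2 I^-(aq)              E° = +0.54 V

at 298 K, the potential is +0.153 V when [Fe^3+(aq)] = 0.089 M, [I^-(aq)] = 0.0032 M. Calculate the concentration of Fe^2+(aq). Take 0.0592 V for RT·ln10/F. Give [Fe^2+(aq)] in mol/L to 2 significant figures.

0.0057 M

The Fe³⁺/Fe²⁺ couple has the larger reduction potential, so it is the cathode: E°cell = +0.77 − (+0.54) = +0.23 V and n = 2.
Rearranging E = E° − (0.0592/n)·log Q gives log Q = 2(+0.23 − (+0.153))/0.0592 = 2.601.
For 2 Fe^3+(aq) + 2 I^-(aq) → 2 Fe^2+(aq) + I2(s), the reaction quotient is Q = [Fe^2+(aq)]^2 / ([Fe^3+(aq)]^2·[I^-(aq)]^2).
Substituting the known concentrations and solving, log [Fe^2+(aq)] = −2.245 and [Fe^2+(aq)] = 0.0057 M.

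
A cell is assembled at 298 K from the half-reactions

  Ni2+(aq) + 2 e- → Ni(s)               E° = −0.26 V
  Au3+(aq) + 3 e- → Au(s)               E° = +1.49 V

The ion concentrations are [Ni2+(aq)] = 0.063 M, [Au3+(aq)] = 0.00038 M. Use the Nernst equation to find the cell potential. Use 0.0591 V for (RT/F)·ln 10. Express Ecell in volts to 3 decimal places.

+1.718 V

Since E°(Au³⁺/Au) > E°(Ni²⁺/Ni), Au³⁺/Au serves as the cathode.
E°cell = +1.49 − (−0.26) = +1.75 V, with n = 6 electrons transferred.
For the overall reaction 2 Au3+(aq) + 3 Ni(s) → 2 Au(s) + 3 Ni2+(aq), Q = [Ni2+(aq)]^3 / [Au3+(aq)]^2 = 1.73×10^3, giving log Q = 3.238.
Applying E = E° − (RT ln10/nF)·log Q gives +1.75 − (0.0591/6)(3.238) = +1.718 V.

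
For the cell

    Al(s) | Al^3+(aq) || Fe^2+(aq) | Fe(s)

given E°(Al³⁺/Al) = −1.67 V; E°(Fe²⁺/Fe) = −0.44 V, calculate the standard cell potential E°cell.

+1.23 V

By convention the left-hand electrode in cell notation is the anode (oxidation) and the right-hand electrode is the cathode (reduction).
E°cell = E°(right) − E°(left) = −0.44 − (−1.67) = +1.23 V.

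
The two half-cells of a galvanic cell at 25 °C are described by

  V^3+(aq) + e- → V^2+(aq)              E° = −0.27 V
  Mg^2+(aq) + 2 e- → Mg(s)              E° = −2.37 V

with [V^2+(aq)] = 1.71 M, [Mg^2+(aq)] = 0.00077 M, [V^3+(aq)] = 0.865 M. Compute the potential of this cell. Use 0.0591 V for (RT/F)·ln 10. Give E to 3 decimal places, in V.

+2.175 V

V³⁺/V²⁺ is reduced (cathode, E° = −0.27 V) and Mg²⁺/Mg is oxidized (anode).
E°cell = −0.27 − (−2.37) = +2.10 V, with n = 2 electrons transferred.
Balancing gives 2 V^3+(aq) + Mg(s) → 2 V^2+(aq) + Mg^2+(aq); hence Q = ([V^2+(aq)]^2·[Mg^2+(aq)]) / [V^3+(aq)]^2 = 0.00301 (log Q = −2.522).
Applying E = E° − (RT ln10/nF)·log Q gives +2.10 − (0.0591/2)(−2.522) = +2.175 V.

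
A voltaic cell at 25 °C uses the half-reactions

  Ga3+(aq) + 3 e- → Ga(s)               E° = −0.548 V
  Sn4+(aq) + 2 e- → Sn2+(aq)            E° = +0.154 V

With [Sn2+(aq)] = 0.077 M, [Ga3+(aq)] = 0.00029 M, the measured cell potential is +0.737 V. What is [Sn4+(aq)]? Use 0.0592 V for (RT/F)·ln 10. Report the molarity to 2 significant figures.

0.0051 M

Sn⁴⁺/Sn²⁺ is the cathode (higher E°); E°cell = +0.154 − (−0.548) = +0.702 V with n = 6.
Rearranging E = E° − (0.0592/n)·log Q gives log Q = 6(+0.702 − (+0.737))/0.0592 = −3.547.
For 3 Sn4+(aq) + 2 Ga(s) → 3 Sn2+(aq) + 2 Ga3+(aq), the reaction quotient is Q = ([Sn2+(aq)]^3·[Ga3+(aq)]^2) / [Sn4+(aq)]^3.
Solving for the unknown gives log [Sn4+(aq)] = −2.290, so [Sn4+(aq)] ≈ 0.0051 M.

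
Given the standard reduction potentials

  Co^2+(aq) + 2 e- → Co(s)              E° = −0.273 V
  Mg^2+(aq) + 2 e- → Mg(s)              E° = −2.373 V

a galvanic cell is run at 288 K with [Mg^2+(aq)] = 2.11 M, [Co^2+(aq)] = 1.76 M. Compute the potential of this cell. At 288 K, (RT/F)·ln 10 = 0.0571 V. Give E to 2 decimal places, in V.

+2.10 V

Since E°(Co²⁺/Co) > E°(Mg²⁺/Mg), Co²⁺/Co serves as the cathode.
E°cell = E°cat − E°an = −0.273 − (−2.373) = +2.100 V; n = 2.
The balanced reaction is Co^2+(aq) + Mg(s) → Co(s) + Mg^2+(aq), so Q = [Mg^2+(aq)] / [Co^2+(aq)] = 1.2 and log Q = 0.079.
E = E° − (0.0571/n)·log Q = +2.100 − (0.0571/2)(0.079) = +2.10 V.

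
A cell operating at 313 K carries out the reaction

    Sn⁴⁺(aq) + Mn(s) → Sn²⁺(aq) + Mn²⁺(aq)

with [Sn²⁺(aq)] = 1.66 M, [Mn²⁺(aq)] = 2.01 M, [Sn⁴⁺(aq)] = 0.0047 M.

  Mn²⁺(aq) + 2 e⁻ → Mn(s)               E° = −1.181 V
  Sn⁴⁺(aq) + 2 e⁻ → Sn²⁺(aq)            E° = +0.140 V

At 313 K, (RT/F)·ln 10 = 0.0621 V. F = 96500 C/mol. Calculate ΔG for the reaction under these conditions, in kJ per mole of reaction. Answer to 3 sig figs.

With Sn⁴⁺/Sn²⁺ reduced at the cathode, E°cell = +0.140 − (−1.181) = +1.321 V and n = 2.
Here Q = ([Sn²⁺(aq)]·[Mn²⁺(aq)]) / [Sn⁴⁺(aq)] = 710 (log Q = 2.851), giving E = +1.321 − (0.0621/2)·(2.851) = +1.2325 V.
Then ΔG = −nFE = −2 × 96500 × +1.2325 J/mol = −238 kJ/mol.

−238 kJ/mol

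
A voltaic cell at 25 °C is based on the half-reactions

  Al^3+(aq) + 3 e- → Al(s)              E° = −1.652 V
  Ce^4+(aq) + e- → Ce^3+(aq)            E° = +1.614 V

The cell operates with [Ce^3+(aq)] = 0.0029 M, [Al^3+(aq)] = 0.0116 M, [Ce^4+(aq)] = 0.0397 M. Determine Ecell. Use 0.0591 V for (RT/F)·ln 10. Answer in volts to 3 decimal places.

Ce⁴⁺/Ce³⁺ is reduced (cathode, E° = +1.614 V) and Al³⁺/Al is oxidized (anode).
E°cell = +1.614 − (−1.652) = +3.266 V, with n = 3 electrons transferred.
The balanced reaction is 3 Ce^4+(aq) + Al(s) → 3 Ce^3+(aq) + Al^3+(aq), so Q = ([Ce^3+(aq)]^3·[Al^3+(aq)]) / [Ce^4+(aq)]^3 = 4.52×10^−6 and log Q = −5.345.
Applying E = E° − (RT ln10/nF)·log Q gives +3.266 − (0.0591/3)(−5.345) = +3.371 V.

+3.371 V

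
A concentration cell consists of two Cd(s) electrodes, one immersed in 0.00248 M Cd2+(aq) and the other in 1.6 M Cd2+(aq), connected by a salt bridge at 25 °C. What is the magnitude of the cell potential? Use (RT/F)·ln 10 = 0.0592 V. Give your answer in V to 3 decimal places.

For a concentration cell E°cell = 0, since both electrodes use the same couple.
The compartment with the higher Cd2+(aq) concentration (1.6 M) acts as the cathode; ions are reduced there and produced at the dilute (0.00248 M) anode.
With n = 2, Ecell = −(0.0592/2)·log([dilute]/[conc]) = −(0.0592/2)·log(0.00248/1.6) = +0.083 V.

0.083 V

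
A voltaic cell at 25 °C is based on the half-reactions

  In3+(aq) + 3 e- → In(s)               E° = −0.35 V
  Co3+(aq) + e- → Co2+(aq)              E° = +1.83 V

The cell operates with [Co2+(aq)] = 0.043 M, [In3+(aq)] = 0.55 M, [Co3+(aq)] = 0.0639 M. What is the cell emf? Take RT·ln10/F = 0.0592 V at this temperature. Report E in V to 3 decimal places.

+2.195 V

Co³⁺/Co²⁺ is reduced (cathode, E° = +1.83 V) and In³⁺/In is oxidized (anode).
E°cell = +1.83 − (−0.35) = +2.18 V, with n = 3 electrons transferred.
For the overall reaction 3 Co3+(aq) + In(s) → 3 Co2+(aq) + In3+(aq), Q = ([Co2+(aq)]^3·[In3+(aq)]) / [Co3+(aq)]^3 = 0.168, giving log Q = −0.776.
E = E° − (0.0592/n)·log Q = +2.18 − (0.0592/3)(−0.776) = +2.195 V.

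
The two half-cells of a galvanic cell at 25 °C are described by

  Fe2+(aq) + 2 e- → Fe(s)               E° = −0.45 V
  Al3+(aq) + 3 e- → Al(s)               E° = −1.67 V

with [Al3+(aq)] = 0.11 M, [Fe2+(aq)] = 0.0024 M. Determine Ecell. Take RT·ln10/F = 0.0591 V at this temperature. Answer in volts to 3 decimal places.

+1.161 V

Since E°(Fe²⁺/Fe) > E°(Al³⁺/Al), Fe²⁺/Fe serves as the cathode.
The standard potential is −0.45 − (−1.67) = +1.22 V and the balanced reaction transfers n = 6 electrons.
For the overall reaction 3 Fe2+(aq) + 2 Al(s) → 3 Fe(s) + 2 Al3+(aq), Q = [Al3+(aq)]^2 / [Fe2+(aq)]^3 = 8.75×10^5, giving log Q = 5.942.
E = E° − (0.0591/n)·log Q = +1.22 − (0.0591/6)(5.942) = +1.161 V.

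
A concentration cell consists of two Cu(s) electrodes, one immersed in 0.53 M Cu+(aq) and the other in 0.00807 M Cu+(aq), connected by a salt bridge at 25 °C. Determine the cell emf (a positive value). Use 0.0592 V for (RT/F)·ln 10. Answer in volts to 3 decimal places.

For a concentration cell E°cell = 0, since both electrodes use the same couple.
The compartment with the higher Cu+(aq) concentration (0.53 M) acts as the cathode; ions are reduced there and produced at the dilute (0.00807 M) anode.
With n = 1, Ecell = −(0.0592/1)·log([dilute]/[conc]) = −(0.0592/1)·log(0.00807/0.53) = +0.108 V.

0.108 V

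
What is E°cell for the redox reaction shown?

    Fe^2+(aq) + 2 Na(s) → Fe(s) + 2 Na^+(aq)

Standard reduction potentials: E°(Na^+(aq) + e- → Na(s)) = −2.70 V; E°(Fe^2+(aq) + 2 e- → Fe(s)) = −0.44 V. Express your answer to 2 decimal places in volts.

+2.26 V

In the reaction as written, Fe^2+(aq) is reduced (cathode) and Na^+(aq) is produced by oxidation at the anode.
E°cell = E°(cathode) − E°(anode) = −0.44 − (−2.70) = +2.26 V.
The positive value indicates the reaction is spontaneous as written.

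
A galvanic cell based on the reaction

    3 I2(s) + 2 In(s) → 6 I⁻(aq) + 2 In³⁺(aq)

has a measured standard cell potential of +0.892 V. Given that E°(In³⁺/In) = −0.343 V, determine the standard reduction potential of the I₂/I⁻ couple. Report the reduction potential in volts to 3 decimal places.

+0.549 V

In the reaction as written the I₂/I⁻ couple is reduced (cathode) and In³⁺/In is oxidized (anode), so E°cell = E°(I₂/I⁻) − E°(In³⁺/In).
E°(I₂/I⁻) = E°cell + E°(anode) = +0.892 + (−0.343) = +0.549 V.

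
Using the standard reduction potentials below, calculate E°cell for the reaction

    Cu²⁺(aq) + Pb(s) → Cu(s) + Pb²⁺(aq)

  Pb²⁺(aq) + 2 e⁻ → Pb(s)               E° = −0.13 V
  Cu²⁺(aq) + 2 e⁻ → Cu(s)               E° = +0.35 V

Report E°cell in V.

Cu²⁺(aq) gains electrons, so the Cu²⁺/Cu couple is the cathode; the Pb²⁺/Pb couple is the anode.
E°cell = E°(cathode) − E°(anode) = +0.35 − (−0.13) = +0.48 V.

+0.48 V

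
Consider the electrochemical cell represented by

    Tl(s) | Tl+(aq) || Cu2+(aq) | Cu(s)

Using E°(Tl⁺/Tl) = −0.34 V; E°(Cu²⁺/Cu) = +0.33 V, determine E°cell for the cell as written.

+0.67 V

By convention the left-hand electrode in cell notation is the anode (oxidation) and the right-hand electrode is the cathode (reduction).
E°cell = E°(right) − E°(left) = +0.33 − (−0.34) = +0.67 V.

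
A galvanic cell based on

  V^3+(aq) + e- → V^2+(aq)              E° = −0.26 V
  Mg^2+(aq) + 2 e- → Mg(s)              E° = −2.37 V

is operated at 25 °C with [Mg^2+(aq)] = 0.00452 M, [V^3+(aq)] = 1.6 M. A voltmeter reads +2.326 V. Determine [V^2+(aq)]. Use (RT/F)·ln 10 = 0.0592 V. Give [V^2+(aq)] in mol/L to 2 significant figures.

With V³⁺/V²⁺ at the cathode and Mg²⁺/Mg at the anode, E°cell = −0.26 − (−2.37) = +2.11 V (n = 2).
From the Nernst equation, log Q = n(E° − E)/0.0592 = 2·(+2.11 − (+2.326))/0.0592 = −7.297.
The balanced reaction is 2 V^3+(aq) + Mg(s) → 2 V^2+(aq) + Mg^2+(aq), so Q = ([V^2+(aq)]^2·[Mg^2+(aq)]) / [V^3+(aq)]^2.
Isolating [V^2+(aq)] in Q = 10^{−7.297} yields log [V^2+(aq)] = −2.272, i.e. 0.0053 M.

0.0053 M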